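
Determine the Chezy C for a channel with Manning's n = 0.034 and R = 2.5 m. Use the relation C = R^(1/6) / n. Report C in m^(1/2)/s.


The Chezy coefficient relates to Manning's n through C = R^(1/6) / n.
R^(1/6) = 2.5^(1/6) = 1.164993.
C = 1.164993 / 0.034 = 34.26 m^(1/2)/s.

34.26


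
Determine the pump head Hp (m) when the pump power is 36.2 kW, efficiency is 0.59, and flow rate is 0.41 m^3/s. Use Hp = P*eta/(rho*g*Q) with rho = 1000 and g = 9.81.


Pump head formula: Hp = P * eta / (rho * g * Q).
Numerator: P * eta = 36.2 * 1000 * 0.59 = 21358.0 W.
Denominator: rho * g * Q = 1000 * 9.81 * 0.41 = 4022.1.
Hp = 21358.0 / 4022.1 = 5.31 m.

5.31


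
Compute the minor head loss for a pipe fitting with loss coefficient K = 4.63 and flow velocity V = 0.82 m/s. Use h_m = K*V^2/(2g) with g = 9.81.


Minor loss formula: h_m = K * V^2/(2g).
V^2 = 0.82^2 = 0.6724.
V^2/(2g) = 0.6724 / 19.62 = 0.0343 m.
h_m = 4.63 * 0.0343 = 0.1587 m.

0.1587


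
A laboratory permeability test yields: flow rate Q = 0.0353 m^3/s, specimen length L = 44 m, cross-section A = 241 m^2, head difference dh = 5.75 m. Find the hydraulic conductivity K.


From K = Q*L / (A*dh):
Numerator: Q*L = 0.0353 * 44 = 1.5532.
Denominator: A*dh = 241 * 5.75 = 1385.75.
K = 1.5532 / 1385.75 = 0.001121 m/s.

0.001121


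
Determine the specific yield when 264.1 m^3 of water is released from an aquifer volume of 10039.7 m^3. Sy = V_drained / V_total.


Specific yield Sy = Volume drained / Total volume.
Sy = 264.1 / 10039.7
   = 0.0263.

0.0263


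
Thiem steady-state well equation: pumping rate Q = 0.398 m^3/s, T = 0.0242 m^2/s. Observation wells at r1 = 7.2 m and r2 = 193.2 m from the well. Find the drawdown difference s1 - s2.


Thiem equation: s1 - s2 = Q/(2*pi*T) * ln(r2/r1).
ln(r2/r1) = ln(193.2/7.2) = 3.2896.
Q/(2*pi*T) = 0.398 / (2*pi*0.0242) = 0.398 / 0.1521 = 2.6175.
s1 - s2 = 2.6175 * 3.2896 = 8.6107 m.

8.6107


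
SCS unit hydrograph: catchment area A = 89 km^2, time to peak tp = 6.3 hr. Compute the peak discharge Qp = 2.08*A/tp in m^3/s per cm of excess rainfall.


SCS formula: Qp = 2.08 * A / tp.
Qp = 2.08 * 89 / 6.3
   = 185.12 / 6.3
   = 29.38 m^3/s per cm.

29.38


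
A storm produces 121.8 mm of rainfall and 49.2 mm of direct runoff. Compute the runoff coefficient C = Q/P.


The runoff coefficient C = runoff depth / rainfall depth.
C = 49.2 / 121.8
  = 0.4039.

0.4039


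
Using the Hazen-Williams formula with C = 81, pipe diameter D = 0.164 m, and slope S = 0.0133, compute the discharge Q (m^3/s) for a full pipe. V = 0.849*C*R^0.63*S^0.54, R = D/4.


For a full circular pipe, R = D/4 = 0.164/4 = 0.041 m.
V = 0.849 * 81 * 0.041^0.63 * 0.0133^0.54
  = 0.849 * 81 * 0.133676 * 0.097024
  = 0.8919 m/s.
Pipe area A = pi*D^2/4 = pi*0.164^2/4 = 0.0211 m^2.
Q = A * V = 0.0211 * 0.8919 = 0.0188 m^3/s.

0.0188


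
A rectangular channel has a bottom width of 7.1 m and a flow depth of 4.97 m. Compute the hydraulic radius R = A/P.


For a rectangular section:
Flow area A = b * y = 7.1 * 4.97 = 35.29 m^2.
Wetted perimeter P = b + 2y = 7.1 + 2*4.97 = 17.04 m.
Hydraulic radius R = A/P = 35.29 / 17.04 = 2.0708 m.

2.0708


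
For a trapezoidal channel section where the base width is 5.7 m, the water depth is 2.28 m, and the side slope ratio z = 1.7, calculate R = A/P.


For a trapezoidal section with side slope z:
A = (b + z*y)*y = (5.7 + 1.7*2.28)*2.28 = 21.833 m^2.
P = b + 2*y*sqrt(1 + z^2) = 5.7 + 2*2.28*sqrt(1 + 1.7^2) = 14.694 m.
R = A/P = 21.833 / 14.694 = 1.4859 m.

1.4859


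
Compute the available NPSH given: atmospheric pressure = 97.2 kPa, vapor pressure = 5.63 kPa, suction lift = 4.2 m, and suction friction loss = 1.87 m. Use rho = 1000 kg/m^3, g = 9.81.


NPSHa = p_atm/(rho*g) - z_s - hf_s - p_vap/(rho*g).
p_atm/(rho*g) = 97.2*1000 / (1000*9.81) = 9.908 m.
p_vap/(rho*g) = 5.63*1000 / (1000*9.81) = 0.574 m.
NPSHa = 9.908 - 4.2 - 1.87 - 0.574
      = 3.26 m.

3.26


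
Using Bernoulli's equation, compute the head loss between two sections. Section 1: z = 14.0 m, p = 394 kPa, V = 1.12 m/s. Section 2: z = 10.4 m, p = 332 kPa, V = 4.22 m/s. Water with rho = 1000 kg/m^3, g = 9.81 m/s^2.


Total head at each section: H = z + p/(rho*g) + V^2/(2g).
H1 = 14.0 + 394*1000/(1000*9.81) + 1.12^2/(2*9.81)
   = 14.0 + 40.163 + 0.0639
   = 54.227 m.
H2 = 10.4 + 332*1000/(1000*9.81) + 4.22^2/(2*9.81)
   = 10.4 + 33.843 + 0.9077
   = 45.151 m.
h_L = H1 - H2 = 54.227 - 45.151 = 9.076 m.

9.076


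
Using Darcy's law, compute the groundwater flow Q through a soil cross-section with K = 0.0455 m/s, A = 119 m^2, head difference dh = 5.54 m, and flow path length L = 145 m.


Darcy's law: Q = K * A * i, where i = dh/L.
Hydraulic gradient i = 5.54 / 145 = 0.038207.
Q = 0.0455 * 119 * 0.038207
  = 0.2069 m^3/s.

0.2069


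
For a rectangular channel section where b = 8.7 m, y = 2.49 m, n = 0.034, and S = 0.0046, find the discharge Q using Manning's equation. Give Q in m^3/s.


For a rectangular channel, the cross-sectional area A = b * y = 8.7 * 2.49 = 21.66 m^2.
The wetted perimeter P = b + 2y = 8.7 + 2*2.49 = 13.68 m.
Hydraulic radius R = A/P = 21.66/13.68 = 1.5836 m.
Velocity V = (1/n)*R^(2/3)*S^(1/2) = (1/0.034)*1.5836^(2/3)*0.0046^(1/2) = 2.7101 m/s.
Discharge Q = A * V = 21.66 * 2.7101 = 58.709 m^3/s.

58.709


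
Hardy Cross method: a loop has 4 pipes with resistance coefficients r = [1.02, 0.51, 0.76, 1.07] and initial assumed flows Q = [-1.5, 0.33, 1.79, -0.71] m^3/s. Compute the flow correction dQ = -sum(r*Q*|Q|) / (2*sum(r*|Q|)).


Numerator terms (r*Q*|Q|): 1.02*-1.5*|-1.5| = -2.295; 0.51*0.33*|0.33| = 0.0555; 0.76*1.79*|1.79| = 2.4351; 1.07*-0.71*|-0.71| = -0.5394.
Sum of numerator = -0.3437.
Denominator terms (r*|Q|): 1.02*|-1.5| = 1.53; 0.51*|0.33| = 0.1683; 0.76*|1.79| = 1.3604; 1.07*|-0.71| = 0.7597.
2 * sum of denominator = 2 * 3.8184 = 7.6368.
dQ = --0.3437 / 7.6368 = 0.045 m^3/s.

0.045


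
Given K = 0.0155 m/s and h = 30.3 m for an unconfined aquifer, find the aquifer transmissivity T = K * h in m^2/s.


Transmissivity is defined as T = K * h.
T = 0.0155 * 30.3
  = 0.4697 m^2/s.

0.4697


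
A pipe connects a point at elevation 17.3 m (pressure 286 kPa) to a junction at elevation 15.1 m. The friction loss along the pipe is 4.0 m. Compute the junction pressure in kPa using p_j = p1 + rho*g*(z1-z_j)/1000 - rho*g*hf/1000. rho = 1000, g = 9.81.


Junction pressure: p_j = p1 + rho*g*(z1 - z_j)/1000 - rho*g*hf/1000.
Elevation term = 1000*9.81*(17.3 - 15.1)/1000 = 21.582 kPa.
Friction term = 1000*9.81*4.0/1000 = 39.24 kPa.
p_j = 286 + 21.582 - 39.24 = 268.34 kPa.

268.34


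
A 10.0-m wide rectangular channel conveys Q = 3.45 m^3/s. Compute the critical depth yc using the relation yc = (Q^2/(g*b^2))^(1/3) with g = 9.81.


Using yc = (Q^2 / (g * b^2))^(1/3):
Q^2 = 3.45^2 = 11.9.
g * b^2 = 9.81 * 10.0^2 = 9.81 * 100.0 = 981.0.
Q^2 / (g*b^2) = 11.9 / 981.0 = 0.0121.
yc = 0.0121^(1/3) = 0.2298 m.

0.2298


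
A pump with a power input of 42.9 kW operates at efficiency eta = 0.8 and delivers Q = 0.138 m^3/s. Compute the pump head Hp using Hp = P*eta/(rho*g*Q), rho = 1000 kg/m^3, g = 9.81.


Pump head formula: Hp = P * eta / (rho * g * Q).
Numerator: P * eta = 42.9 * 1000 * 0.8 = 34320.0 W.
Denominator: rho * g * Q = 1000 * 9.81 * 0.138 = 1353.78.
Hp = 34320.0 / 1353.78 = 25.35 m.

25.35


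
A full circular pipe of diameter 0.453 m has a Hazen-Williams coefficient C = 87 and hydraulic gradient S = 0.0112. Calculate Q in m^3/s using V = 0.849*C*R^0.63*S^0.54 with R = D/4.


For a full circular pipe, R = D/4 = 0.453/4 = 0.1133 m.
V = 0.849 * 87 * 0.1133^0.63 * 0.0112^0.54
  = 0.849 * 87 * 0.253539 * 0.088426
  = 1.656 m/s.
Pipe area A = pi*D^2/4 = pi*0.453^2/4 = 0.1612 m^2.
Q = A * V = 0.1612 * 1.656 = 0.2669 m^3/s.

0.2669


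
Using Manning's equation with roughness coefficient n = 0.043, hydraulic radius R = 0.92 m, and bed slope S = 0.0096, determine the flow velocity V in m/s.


Manning's equation gives V = (1/n) * R^(2/3) * S^(1/2).
First, compute R^(2/3) = 0.92^(2/3) = 0.9459.
Next, S^(1/2) = 0.0096^(1/2) = 0.09798.
Then 1/n = 1/0.043 = 23.26.
V = 23.26 * 0.9459 * 0.09798 = 2.1554 m/s.

2.1554


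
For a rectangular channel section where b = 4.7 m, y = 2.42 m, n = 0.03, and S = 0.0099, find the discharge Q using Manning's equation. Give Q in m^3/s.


For a rectangular channel, the cross-sectional area A = b * y = 4.7 * 2.42 = 11.37 m^2.
The wetted perimeter P = b + 2y = 4.7 + 2*2.42 = 9.54 m.
Hydraulic radius R = A/P = 11.37/9.54 = 1.1922 m.
Velocity V = (1/n)*R^(2/3)*S^(1/2) = (1/0.03)*1.1922^(2/3)*0.0099^(1/2) = 3.7291 m/s.
Discharge Q = A * V = 11.37 * 3.7291 = 42.415 m^3/s.

42.415


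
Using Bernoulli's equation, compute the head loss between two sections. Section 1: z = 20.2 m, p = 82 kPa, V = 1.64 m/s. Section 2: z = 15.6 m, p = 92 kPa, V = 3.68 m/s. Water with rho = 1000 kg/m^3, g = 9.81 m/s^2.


Total head at each section: H = z + p/(rho*g) + V^2/(2g).
H1 = 20.2 + 82*1000/(1000*9.81) + 1.64^2/(2*9.81)
   = 20.2 + 8.359 + 0.1371
   = 28.696 m.
H2 = 15.6 + 92*1000/(1000*9.81) + 3.68^2/(2*9.81)
   = 15.6 + 9.378 + 0.6902
   = 25.668 m.
h_L = H1 - H2 = 28.696 - 25.668 = 3.027 m.

3.027


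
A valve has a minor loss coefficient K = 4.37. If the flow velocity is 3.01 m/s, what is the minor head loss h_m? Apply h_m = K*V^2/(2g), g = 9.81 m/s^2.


Minor loss formula: h_m = K * V^2/(2g).
V^2 = 3.01^2 = 9.0601.
V^2/(2g) = 9.0601 / 19.62 = 0.4618 m.
h_m = 4.37 * 0.4618 = 2.018 m.

2.018


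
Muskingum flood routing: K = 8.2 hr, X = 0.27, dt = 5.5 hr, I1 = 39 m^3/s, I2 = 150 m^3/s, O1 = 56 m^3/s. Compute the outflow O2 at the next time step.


Muskingum coefficients:
denom = 2*K*(1-X) + dt = 2*8.2*(1-0.27) + 5.5 = 17.472.
C0 = (dt - 2*K*X)/denom = (5.5 - 2*8.2*0.27)/17.472 = 0.0614.
C1 = (dt + 2*K*X)/denom = (5.5 + 2*8.2*0.27)/17.472 = 0.5682.
C2 = (2*K*(1-X) - dt)/denom = 0.3704.
O2 = C0*I2 + C1*I1 + C2*O1
   = 0.0614*150 + 0.5682*39 + 0.3704*56
   = 52.11 m^3/s.

52.11


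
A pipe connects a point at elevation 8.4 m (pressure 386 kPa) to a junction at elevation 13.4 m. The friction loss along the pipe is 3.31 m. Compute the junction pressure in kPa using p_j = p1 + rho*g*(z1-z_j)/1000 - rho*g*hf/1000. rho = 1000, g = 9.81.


Junction pressure: p_j = p1 + rho*g*(z1 - z_j)/1000 - rho*g*hf/1000.
Elevation term = 1000*9.81*(8.4 - 13.4)/1000 = -49.05 kPa.
Friction term = 1000*9.81*3.31/1000 = 32.471 kPa.
p_j = 386 + -49.05 - 32.471 = 304.48 kPa.

304.48


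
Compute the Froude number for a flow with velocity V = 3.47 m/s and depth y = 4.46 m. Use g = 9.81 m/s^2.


The Froude number is defined as Fr = V / sqrt(g*y).
g*y = 9.81 * 4.46 = 43.7526.
sqrt(g*y) = sqrt(43.7526) = 6.6146.
Fr = 3.47 / 6.6146 = 0.5246.

0.5246


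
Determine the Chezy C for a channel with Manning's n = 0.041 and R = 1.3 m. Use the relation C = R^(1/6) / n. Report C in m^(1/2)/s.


The Chezy coefficient relates to Manning's n through C = R^(1/6) / n.
R^(1/6) = 1.3^(1/6) = 1.044698.
C = 1.044698 / 0.041 = 25.48 m^(1/2)/s.

25.48


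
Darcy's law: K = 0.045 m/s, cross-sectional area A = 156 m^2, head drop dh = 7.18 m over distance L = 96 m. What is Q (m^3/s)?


Darcy's law: Q = K * A * i, where i = dh/L.
Hydraulic gradient i = 7.18 / 96 = 0.074792.
Q = 0.045 * 156 * 0.074792
  = 0.525 m^3/s.

0.525


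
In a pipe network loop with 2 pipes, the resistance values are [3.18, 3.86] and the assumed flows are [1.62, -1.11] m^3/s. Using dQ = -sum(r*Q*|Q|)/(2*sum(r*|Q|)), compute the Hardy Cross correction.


Numerator terms (r*Q*|Q|): 3.18*1.62*|1.62| = 8.3456; 3.86*-1.11*|-1.11| = -4.7559.
Sum of numerator = 3.5897.
Denominator terms (r*|Q|): 3.18*|1.62| = 5.1516; 3.86*|-1.11| = 4.2846.
2 * sum of denominator = 2 * 9.4362 = 18.8724.
dQ = -3.5897 / 18.8724 = -0.1902 m^3/s.

-0.1902


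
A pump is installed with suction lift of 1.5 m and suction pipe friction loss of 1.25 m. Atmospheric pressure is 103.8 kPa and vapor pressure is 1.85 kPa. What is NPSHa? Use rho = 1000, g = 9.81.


NPSHa = p_atm/(rho*g) - z_s - hf_s - p_vap/(rho*g).
p_atm/(rho*g) = 103.8*1000 / (1000*9.81) = 10.581 m.
p_vap/(rho*g) = 1.85*1000 / (1000*9.81) = 0.189 m.
NPSHa = 10.581 - 1.5 - 1.25 - 0.189
      = 7.64 m.

7.64


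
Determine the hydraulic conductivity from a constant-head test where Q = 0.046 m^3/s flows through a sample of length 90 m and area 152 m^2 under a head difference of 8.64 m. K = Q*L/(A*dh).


From K = Q*L / (A*dh):
Numerator: Q*L = 0.046 * 90 = 4.14.
Denominator: A*dh = 152 * 8.64 = 1313.28.
K = 4.14 / 1313.28 = 0.003152 m/s.

0.003152


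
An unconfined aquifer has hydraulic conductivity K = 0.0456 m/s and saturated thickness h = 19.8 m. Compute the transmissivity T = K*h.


Transmissivity is defined as T = K * h.
T = 0.0456 * 19.8
  = 0.9029 m^2/s.

0.9029


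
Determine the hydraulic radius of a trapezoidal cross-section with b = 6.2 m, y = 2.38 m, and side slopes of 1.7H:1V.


For a trapezoidal section with side slope z:
A = (b + z*y)*y = (6.2 + 1.7*2.38)*2.38 = 24.385 m^2.
P = b + 2*y*sqrt(1 + z^2) = 6.2 + 2*2.38*sqrt(1 + 1.7^2) = 15.588 m.
R = A/P = 24.385 / 15.588 = 1.5644 m.

1.5644


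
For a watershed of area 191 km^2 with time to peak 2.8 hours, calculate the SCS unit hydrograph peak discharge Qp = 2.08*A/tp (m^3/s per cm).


SCS formula: Qp = 2.08 * A / tp.
Qp = 2.08 * 191 / 2.8
   = 397.28 / 2.8
   = 141.89 m^3/s per cm.

141.89


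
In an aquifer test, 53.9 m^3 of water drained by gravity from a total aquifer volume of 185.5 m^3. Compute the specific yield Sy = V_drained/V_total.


Specific yield Sy = Volume drained / Total volume.
Sy = 53.9 / 185.5
   = 0.2906.

0.2906


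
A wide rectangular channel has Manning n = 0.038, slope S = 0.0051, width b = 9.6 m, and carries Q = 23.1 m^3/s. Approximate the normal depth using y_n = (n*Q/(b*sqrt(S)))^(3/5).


We use the wide-channel approximation y_n = (n*Q/(b*sqrt(S)))^(3/5).
sqrt(S) = sqrt(0.0051) = 0.071414.
Numerator: n*Q = 0.038 * 23.1 = 0.8778.
Denominator: b*sqrt(S) = 9.6 * 0.071414 = 0.685574.
arg = 1.2804.
y_n = 1.2804^(3/5) = 1.1599 m.

1.1599


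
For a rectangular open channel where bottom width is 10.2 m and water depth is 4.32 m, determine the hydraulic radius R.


For a rectangular section:
Flow area A = b * y = 10.2 * 4.32 = 44.06 m^2.
Wetted perimeter P = b + 2y = 10.2 + 2*4.32 = 18.84 m.
Hydraulic radius R = A/P = 44.06 / 18.84 = 2.3389 m.

2.3389


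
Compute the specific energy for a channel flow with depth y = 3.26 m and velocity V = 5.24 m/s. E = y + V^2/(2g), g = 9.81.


Specific energy E = y + V^2/(2g).
Velocity head = V^2/(2g) = 5.24^2 / (2*9.81) = 27.4576 / 19.62 = 1.3995 m.
E = 3.26 + 1.3995 = 4.6595 m.

4.6595


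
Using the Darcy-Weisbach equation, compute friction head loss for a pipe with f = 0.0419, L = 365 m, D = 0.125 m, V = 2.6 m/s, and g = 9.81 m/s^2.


Darcy-Weisbach equation: h_f = f * (L/D) * V^2/(2g).
f * L/D = 0.0419 * 365/0.125 = 122.348.
V^2/(2g) = 2.6^2 / (2*9.81) = 6.76 / 19.62 = 0.3445 m.
h_f = 122.348 * 0.3445 = 42.155 m.

42.155


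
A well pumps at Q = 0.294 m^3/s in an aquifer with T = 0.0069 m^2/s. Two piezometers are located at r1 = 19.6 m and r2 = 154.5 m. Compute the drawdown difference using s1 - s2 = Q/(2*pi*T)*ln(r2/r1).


Thiem equation: s1 - s2 = Q/(2*pi*T) * ln(r2/r1).
ln(r2/r1) = ln(154.5/19.6) = 2.0647.
Q/(2*pi*T) = 0.294 / (2*pi*0.0069) = 0.294 / 0.0434 = 6.7814.
s1 - s2 = 6.7814 * 2.0647 = 14.0013 m.

14.0013


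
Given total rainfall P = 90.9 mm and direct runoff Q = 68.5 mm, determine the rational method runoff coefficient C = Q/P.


The runoff coefficient C = runoff depth / rainfall depth.
C = 68.5 / 90.9
  = 0.7536.

0.7536


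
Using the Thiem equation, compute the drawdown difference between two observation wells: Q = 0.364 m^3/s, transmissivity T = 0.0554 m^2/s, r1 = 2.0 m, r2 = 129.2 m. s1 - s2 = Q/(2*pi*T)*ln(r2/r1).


Thiem equation: s1 - s2 = Q/(2*pi*T) * ln(r2/r1).
ln(r2/r1) = ln(129.2/2.0) = 4.1682.
Q/(2*pi*T) = 0.364 / (2*pi*0.0554) = 0.364 / 0.3481 = 1.0457.
s1 - s2 = 1.0457 * 4.1682 = 4.3587 m.

4.3587


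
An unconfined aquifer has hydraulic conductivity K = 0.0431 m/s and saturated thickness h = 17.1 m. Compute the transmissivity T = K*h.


Transmissivity is defined as T = K * h.
T = 0.0431 * 17.1
  = 0.737 m^2/s.

0.737


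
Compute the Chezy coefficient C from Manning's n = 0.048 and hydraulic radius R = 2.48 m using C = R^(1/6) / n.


The Chezy coefficient relates to Manning's n through C = R^(1/6) / n.
R^(1/6) = 2.48^(1/6) = 1.163435.
C = 1.163435 / 0.048 = 24.24 m^(1/2)/s.

24.24


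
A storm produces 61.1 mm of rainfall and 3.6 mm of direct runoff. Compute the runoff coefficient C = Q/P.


The runoff coefficient C = runoff depth / rainfall depth.
C = 3.6 / 61.1
  = 0.0589.

0.0589


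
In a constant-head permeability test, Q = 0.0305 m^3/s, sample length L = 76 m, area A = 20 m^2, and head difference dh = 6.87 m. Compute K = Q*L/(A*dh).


From K = Q*L / (A*dh):
Numerator: Q*L = 0.0305 * 76 = 2.318.
Denominator: A*dh = 20 * 6.87 = 137.4.
K = 2.318 / 137.4 = 0.01687 m/s.

0.01687


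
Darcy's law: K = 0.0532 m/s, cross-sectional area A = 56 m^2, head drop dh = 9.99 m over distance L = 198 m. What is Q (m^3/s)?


Darcy's law: Q = K * A * i, where i = dh/L.
Hydraulic gradient i = 9.99 / 198 = 0.050455.
Q = 0.0532 * 56 * 0.050455
  = 0.1503 m^3/s.

0.1503


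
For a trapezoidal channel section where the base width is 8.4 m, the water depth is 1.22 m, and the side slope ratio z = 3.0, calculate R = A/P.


For a trapezoidal section with side slope z:
A = (b + z*y)*y = (8.4 + 3.0*1.22)*1.22 = 14.713 m^2.
P = b + 2*y*sqrt(1 + z^2) = 8.4 + 2*1.22*sqrt(1 + 3.0^2) = 16.116 m.
R = A/P = 14.713 / 16.116 = 0.913 m.

0.913


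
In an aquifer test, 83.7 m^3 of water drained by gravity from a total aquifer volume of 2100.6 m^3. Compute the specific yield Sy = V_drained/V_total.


Specific yield Sy = Volume drained / Total volume.
Sy = 83.7 / 2100.6
   = 0.0398.

0.0398


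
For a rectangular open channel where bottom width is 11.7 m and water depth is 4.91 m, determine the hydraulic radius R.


For a rectangular section:
Flow area A = b * y = 11.7 * 4.91 = 57.45 m^2.
Wetted perimeter P = b + 2y = 11.7 + 2*4.91 = 21.52 m.
Hydraulic radius R = A/P = 57.45 / 21.52 = 2.6695 m.

2.6695


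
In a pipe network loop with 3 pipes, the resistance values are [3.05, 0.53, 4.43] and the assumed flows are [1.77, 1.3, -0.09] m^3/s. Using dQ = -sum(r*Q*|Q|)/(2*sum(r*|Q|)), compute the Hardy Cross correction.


Numerator terms (r*Q*|Q|): 3.05*1.77*|1.77| = 9.5553; 0.53*1.3*|1.3| = 0.8957; 4.43*-0.09*|-0.09| = -0.0359.
Sum of numerator = 10.4152.
Denominator terms (r*|Q|): 3.05*|1.77| = 5.3985; 0.53*|1.3| = 0.689; 4.43*|-0.09| = 0.3987.
2 * sum of denominator = 2 * 6.4862 = 12.9724.
dQ = -10.4152 / 12.9724 = -0.8029 m^3/s.

-0.8029


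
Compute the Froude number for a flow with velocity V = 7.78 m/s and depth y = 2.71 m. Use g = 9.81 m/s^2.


The Froude number is defined as Fr = V / sqrt(g*y).
g*y = 9.81 * 2.71 = 26.5851.
sqrt(g*y) = sqrt(26.5851) = 5.1561.
Fr = 7.78 / 5.1561 = 1.5089.

1.5089


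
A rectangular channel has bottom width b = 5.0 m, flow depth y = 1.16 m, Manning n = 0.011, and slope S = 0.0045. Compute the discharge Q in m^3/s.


For a rectangular channel, the cross-sectional area A = b * y = 5.0 * 1.16 = 5.8 m^2.
The wetted perimeter P = b + 2y = 5.0 + 2*1.16 = 7.32 m.
Hydraulic radius R = A/P = 5.8/7.32 = 0.7923 m.
Velocity V = (1/n)*R^(2/3)*S^(1/2) = (1/0.011)*0.7923^(2/3)*0.0045^(1/2) = 5.2219 m/s.
Discharge Q = A * V = 5.8 * 5.2219 = 30.287 m^3/s.

30.287


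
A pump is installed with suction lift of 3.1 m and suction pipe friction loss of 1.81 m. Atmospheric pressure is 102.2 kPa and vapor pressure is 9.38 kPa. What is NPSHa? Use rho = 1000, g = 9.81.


NPSHa = p_atm/(rho*g) - z_s - hf_s - p_vap/(rho*g).
p_atm/(rho*g) = 102.2*1000 / (1000*9.81) = 10.418 m.
p_vap/(rho*g) = 9.38*1000 / (1000*9.81) = 0.956 m.
NPSHa = 10.418 - 3.1 - 1.81 - 0.956
      = 4.55 m.

4.55


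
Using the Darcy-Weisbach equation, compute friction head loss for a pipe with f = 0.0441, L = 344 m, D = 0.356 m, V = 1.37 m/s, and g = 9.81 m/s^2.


Darcy-Weisbach equation: h_f = f * (L/D) * V^2/(2g).
f * L/D = 0.0441 * 344/0.356 = 42.6135.
V^2/(2g) = 1.37^2 / (2*9.81) = 1.8769 / 19.62 = 0.0957 m.
h_f = 42.6135 * 0.0957 = 4.077 m.

4.077


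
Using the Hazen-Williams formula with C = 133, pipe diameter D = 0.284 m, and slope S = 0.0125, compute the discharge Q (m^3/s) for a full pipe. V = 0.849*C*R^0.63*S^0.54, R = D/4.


For a full circular pipe, R = D/4 = 0.284/4 = 0.071 m.
V = 0.849 * 133 * 0.071^0.63 * 0.0125^0.54
  = 0.849 * 133 * 0.188926 * 0.093828
  = 2.0016 m/s.
Pipe area A = pi*D^2/4 = pi*0.284^2/4 = 0.0633 m^2.
Q = A * V = 0.0633 * 2.0016 = 0.1268 m^3/s.

0.1268


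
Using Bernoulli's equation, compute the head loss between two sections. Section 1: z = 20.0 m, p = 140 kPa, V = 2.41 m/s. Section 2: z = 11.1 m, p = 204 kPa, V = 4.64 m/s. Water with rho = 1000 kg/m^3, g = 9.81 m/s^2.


Total head at each section: H = z + p/(rho*g) + V^2/(2g).
H1 = 20.0 + 140*1000/(1000*9.81) + 2.41^2/(2*9.81)
   = 20.0 + 14.271 + 0.296
   = 34.567 m.
H2 = 11.1 + 204*1000/(1000*9.81) + 4.64^2/(2*9.81)
   = 11.1 + 20.795 + 1.0973
   = 32.992 m.
h_L = H1 - H2 = 34.567 - 32.992 = 1.575 m.

1.575


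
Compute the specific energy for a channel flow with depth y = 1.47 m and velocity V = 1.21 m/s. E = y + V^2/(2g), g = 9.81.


Specific energy E = y + V^2/(2g).
Velocity head = V^2/(2g) = 1.21^2 / (2*9.81) = 1.4641 / 19.62 = 0.0746 m.
E = 1.47 + 0.0746 = 1.5446 m.

1.5446


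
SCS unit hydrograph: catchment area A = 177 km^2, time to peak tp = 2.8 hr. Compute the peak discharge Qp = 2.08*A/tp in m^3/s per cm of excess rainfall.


SCS formula: Qp = 2.08 * A / tp.
Qp = 2.08 * 177 / 2.8
   = 368.16 / 2.8
   = 131.49 m^3/s per cm.

131.49


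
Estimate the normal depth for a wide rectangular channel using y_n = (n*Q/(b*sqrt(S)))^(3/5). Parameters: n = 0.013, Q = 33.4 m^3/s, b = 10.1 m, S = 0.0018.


We use the wide-channel approximation y_n = (n*Q/(b*sqrt(S)))^(3/5).
sqrt(S) = sqrt(0.0018) = 0.042426.
Numerator: n*Q = 0.013 * 33.4 = 0.4342.
Denominator: b*sqrt(S) = 10.1 * 0.042426 = 0.428503.
arg = 1.0133.
y_n = 1.0133^(3/5) = 1.008 m.

1.008


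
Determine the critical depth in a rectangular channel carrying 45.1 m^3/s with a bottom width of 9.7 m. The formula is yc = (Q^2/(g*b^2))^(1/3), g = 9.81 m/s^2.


Using yc = (Q^2 / (g * b^2))^(1/3):
Q^2 = 45.1^2 = 2034.01.
g * b^2 = 9.81 * 9.7^2 = 9.81 * 94.09 = 923.02.
Q^2 / (g*b^2) = 2034.01 / 923.02 = 2.2036.
yc = 2.2036^(1/3) = 1.3013 m.

1.3013


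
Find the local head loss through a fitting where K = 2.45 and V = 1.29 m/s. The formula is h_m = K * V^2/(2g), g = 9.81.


Minor loss formula: h_m = K * V^2/(2g).
V^2 = 1.29^2 = 1.6641.
V^2/(2g) = 1.6641 / 19.62 = 0.0848 m.
h_m = 2.45 * 0.0848 = 0.2078 m.

0.2078


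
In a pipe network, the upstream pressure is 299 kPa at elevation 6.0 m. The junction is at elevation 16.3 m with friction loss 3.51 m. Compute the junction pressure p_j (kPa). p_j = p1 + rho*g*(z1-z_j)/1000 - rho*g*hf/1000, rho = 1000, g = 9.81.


Junction pressure: p_j = p1 + rho*g*(z1 - z_j)/1000 - rho*g*hf/1000.
Elevation term = 1000*9.81*(6.0 - 16.3)/1000 = -101.043 kPa.
Friction term = 1000*9.81*3.51/1000 = 34.433 kPa.
p_j = 299 + -101.043 - 34.433 = 163.52 kPa.

163.52


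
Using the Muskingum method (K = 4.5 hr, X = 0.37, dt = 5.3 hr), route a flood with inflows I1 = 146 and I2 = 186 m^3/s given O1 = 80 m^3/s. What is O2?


Muskingum coefficients:
denom = 2*K*(1-X) + dt = 2*4.5*(1-0.37) + 5.3 = 10.97.
C0 = (dt - 2*K*X)/denom = (5.3 - 2*4.5*0.37)/10.97 = 0.1796.
C1 = (dt + 2*K*X)/denom = (5.3 + 2*4.5*0.37)/10.97 = 0.7867.
C2 = (2*K*(1-X) - dt)/denom = 0.0337.
O2 = C0*I2 + C1*I1 + C2*O1
   = 0.1796*186 + 0.7867*146 + 0.0337*80
   = 150.96 m^3/s.

150.96


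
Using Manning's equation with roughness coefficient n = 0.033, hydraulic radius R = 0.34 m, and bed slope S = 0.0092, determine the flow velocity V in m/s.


Manning's equation gives V = (1/n) * R^(2/3) * S^(1/2).
First, compute R^(2/3) = 0.34^(2/3) = 0.4871.
Next, S^(1/2) = 0.0092^(1/2) = 0.095917.
Then 1/n = 1/0.033 = 30.3.
V = 30.3 * 0.4871 * 0.095917 = 1.4159 m/s.

1.4159


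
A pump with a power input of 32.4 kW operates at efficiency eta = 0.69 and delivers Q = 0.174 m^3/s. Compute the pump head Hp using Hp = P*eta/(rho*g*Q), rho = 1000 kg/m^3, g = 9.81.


Pump head formula: Hp = P * eta / (rho * g * Q).
Numerator: P * eta = 32.4 * 1000 * 0.69 = 22356.0 W.
Denominator: rho * g * Q = 1000 * 9.81 * 0.174 = 1706.94.
Hp = 22356.0 / 1706.94 = 13.1 m.

13.1


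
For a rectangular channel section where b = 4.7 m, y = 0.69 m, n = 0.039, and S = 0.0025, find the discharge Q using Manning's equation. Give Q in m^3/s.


For a rectangular channel, the cross-sectional area A = b * y = 4.7 * 0.69 = 3.24 m^2.
The wetted perimeter P = b + 2y = 4.7 + 2*0.69 = 6.08 m.
Hydraulic radius R = A/P = 3.24/6.08 = 0.5334 m.
Velocity V = (1/n)*R^(2/3)*S^(1/2) = (1/0.039)*0.5334^(2/3)*0.0025^(1/2) = 0.8432 m/s.
Discharge Q = A * V = 3.24 * 0.8432 = 2.735 m^3/s.

2.735


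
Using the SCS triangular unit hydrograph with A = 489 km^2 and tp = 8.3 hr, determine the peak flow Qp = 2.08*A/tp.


SCS formula: Qp = 2.08 * A / tp.
Qp = 2.08 * 489 / 8.3
   = 1017.12 / 8.3
   = 122.54 m^3/s per cm.

122.54


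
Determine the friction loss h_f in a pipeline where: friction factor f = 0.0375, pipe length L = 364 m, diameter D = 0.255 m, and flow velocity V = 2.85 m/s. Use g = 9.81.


Darcy-Weisbach equation: h_f = f * (L/D) * V^2/(2g).
f * L/D = 0.0375 * 364/0.255 = 53.5294.
V^2/(2g) = 2.85^2 / (2*9.81) = 8.1225 / 19.62 = 0.414 m.
h_f = 53.5294 * 0.414 = 22.161 m.

22.161


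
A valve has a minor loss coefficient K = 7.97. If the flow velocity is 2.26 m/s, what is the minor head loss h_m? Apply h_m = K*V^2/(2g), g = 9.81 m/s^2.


Minor loss formula: h_m = K * V^2/(2g).
V^2 = 2.26^2 = 5.1076.
V^2/(2g) = 5.1076 / 19.62 = 0.2603 m.
h_m = 7.97 * 0.2603 = 2.0748 m.

2.0748


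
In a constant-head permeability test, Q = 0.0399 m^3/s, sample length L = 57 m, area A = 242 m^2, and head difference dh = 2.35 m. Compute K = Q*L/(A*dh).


From K = Q*L / (A*dh):
Numerator: Q*L = 0.0399 * 57 = 2.2743.
Denominator: A*dh = 242 * 2.35 = 568.7.
K = 2.2743 / 568.7 = 0.003999 m/s.

0.003999


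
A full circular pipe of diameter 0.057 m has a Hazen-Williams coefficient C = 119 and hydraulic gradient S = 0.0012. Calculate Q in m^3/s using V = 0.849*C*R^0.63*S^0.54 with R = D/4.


For a full circular pipe, R = D/4 = 0.057/4 = 0.0143 m.
V = 0.849 * 119 * 0.0143^0.63 * 0.0012^0.54
  = 0.849 * 119 * 0.068692 * 0.02647
  = 0.1837 m/s.
Pipe area A = pi*D^2/4 = pi*0.057^2/4 = 0.0026 m^2.
Q = A * V = 0.0026 * 0.1837 = 0.0005 m^3/s.

0.0005


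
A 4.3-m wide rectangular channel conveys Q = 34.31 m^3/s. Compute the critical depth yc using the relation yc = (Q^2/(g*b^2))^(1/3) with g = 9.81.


Using yc = (Q^2 / (g * b^2))^(1/3):
Q^2 = 34.31^2 = 1177.18.
g * b^2 = 9.81 * 4.3^2 = 9.81 * 18.49 = 181.39.
Q^2 / (g*b^2) = 1177.18 / 181.39 = 6.4898.
yc = 6.4898^(1/3) = 1.8653 m.

1.8653


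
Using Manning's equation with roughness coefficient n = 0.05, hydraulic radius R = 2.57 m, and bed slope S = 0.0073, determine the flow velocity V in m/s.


Manning's equation gives V = (1/n) * R^(2/3) * S^(1/2).
First, compute R^(2/3) = 2.57^(2/3) = 1.8762.
Next, S^(1/2) = 0.0073^(1/2) = 0.08544.
Then 1/n = 1/0.05 = 20.0.
V = 20.0 * 1.8762 * 0.08544 = 3.2061 m/s.

3.2061


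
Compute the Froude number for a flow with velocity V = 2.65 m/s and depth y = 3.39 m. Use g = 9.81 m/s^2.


The Froude number is defined as Fr = V / sqrt(g*y).
g*y = 9.81 * 3.39 = 33.2559.
sqrt(g*y) = sqrt(33.2559) = 5.7668.
Fr = 2.65 / 5.7668 = 0.4595.

0.4595


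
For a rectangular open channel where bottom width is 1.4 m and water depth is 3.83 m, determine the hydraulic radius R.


For a rectangular section:
Flow area A = b * y = 1.4 * 3.83 = 5.36 m^2.
Wetted perimeter P = b + 2y = 1.4 + 2*3.83 = 9.06 m.
Hydraulic radius R = A/P = 5.36 / 9.06 = 0.5918 m.

0.5918


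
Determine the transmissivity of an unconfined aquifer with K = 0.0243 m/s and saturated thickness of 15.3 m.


Transmissivity is defined as T = K * h.
T = 0.0243 * 15.3
  = 0.3718 m^2/s.

0.3718


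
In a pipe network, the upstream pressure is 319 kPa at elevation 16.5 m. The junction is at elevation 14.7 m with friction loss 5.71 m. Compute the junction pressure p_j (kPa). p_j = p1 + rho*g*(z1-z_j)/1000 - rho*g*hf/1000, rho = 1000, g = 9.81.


Junction pressure: p_j = p1 + rho*g*(z1 - z_j)/1000 - rho*g*hf/1000.
Elevation term = 1000*9.81*(16.5 - 14.7)/1000 = 17.658 kPa.
Friction term = 1000*9.81*5.71/1000 = 56.015 kPa.
p_j = 319 + 17.658 - 56.015 = 280.64 kPa.

280.64


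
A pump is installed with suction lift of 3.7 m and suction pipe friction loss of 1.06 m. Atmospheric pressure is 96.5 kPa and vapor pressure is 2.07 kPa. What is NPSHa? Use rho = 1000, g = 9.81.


NPSHa = p_atm/(rho*g) - z_s - hf_s - p_vap/(rho*g).
p_atm/(rho*g) = 96.5*1000 / (1000*9.81) = 9.837 m.
p_vap/(rho*g) = 2.07*1000 / (1000*9.81) = 0.211 m.
NPSHa = 9.837 - 3.7 - 1.06 - 0.211
      = 4.87 m.

4.87


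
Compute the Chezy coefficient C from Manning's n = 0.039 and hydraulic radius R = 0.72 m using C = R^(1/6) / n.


The Chezy coefficient relates to Manning's n through C = R^(1/6) / n.
R^(1/6) = 0.72^(1/6) = 0.946721.
C = 0.946721 / 0.039 = 24.27 m^(1/2)/s.

24.27


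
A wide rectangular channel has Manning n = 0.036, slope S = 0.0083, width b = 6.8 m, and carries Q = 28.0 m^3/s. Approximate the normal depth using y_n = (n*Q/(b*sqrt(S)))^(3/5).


We use the wide-channel approximation y_n = (n*Q/(b*sqrt(S)))^(3/5).
sqrt(S) = sqrt(0.0083) = 0.091104.
Numerator: n*Q = 0.036 * 28.0 = 1.008.
Denominator: b*sqrt(S) = 6.8 * 0.091104 = 0.619507.
arg = 1.6271.
y_n = 1.6271^(3/5) = 1.3392 m.

1.3392


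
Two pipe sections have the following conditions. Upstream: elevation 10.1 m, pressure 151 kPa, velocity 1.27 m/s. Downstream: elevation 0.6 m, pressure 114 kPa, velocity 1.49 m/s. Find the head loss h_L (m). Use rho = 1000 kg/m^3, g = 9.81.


Total head at each section: H = z + p/(rho*g) + V^2/(2g).
H1 = 10.1 + 151*1000/(1000*9.81) + 1.27^2/(2*9.81)
   = 10.1 + 15.392 + 0.0822
   = 25.575 m.
H2 = 0.6 + 114*1000/(1000*9.81) + 1.49^2/(2*9.81)
   = 0.6 + 11.621 + 0.1132
   = 12.334 m.
h_L = H1 - H2 = 25.575 - 12.334 = 13.241 m.

13.241


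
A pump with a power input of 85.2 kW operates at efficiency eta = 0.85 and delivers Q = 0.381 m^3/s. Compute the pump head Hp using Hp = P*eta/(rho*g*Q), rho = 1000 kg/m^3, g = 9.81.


Pump head formula: Hp = P * eta / (rho * g * Q).
Numerator: P * eta = 85.2 * 1000 * 0.85 = 72420.0 W.
Denominator: rho * g * Q = 1000 * 9.81 * 0.381 = 3737.61.
Hp = 72420.0 / 3737.61 = 19.38 m.

19.38


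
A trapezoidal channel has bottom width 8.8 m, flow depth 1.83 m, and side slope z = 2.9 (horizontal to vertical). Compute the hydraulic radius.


For a trapezoidal section with side slope z:
A = (b + z*y)*y = (8.8 + 2.9*1.83)*1.83 = 25.816 m^2.
P = b + 2*y*sqrt(1 + z^2) = 8.8 + 2*1.83*sqrt(1 + 2.9^2) = 20.027 m.
R = A/P = 25.816 / 20.027 = 1.289 m.

1.289


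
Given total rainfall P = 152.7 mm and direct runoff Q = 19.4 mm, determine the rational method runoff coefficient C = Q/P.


The runoff coefficient C = runoff depth / rainfall depth.
C = 19.4 / 152.7
  = 0.127.

0.127


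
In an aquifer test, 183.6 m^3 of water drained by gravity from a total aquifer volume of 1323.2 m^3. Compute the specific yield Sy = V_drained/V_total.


Specific yield Sy = Volume drained / Total volume.
Sy = 183.6 / 1323.2
   = 0.1388.

0.1388


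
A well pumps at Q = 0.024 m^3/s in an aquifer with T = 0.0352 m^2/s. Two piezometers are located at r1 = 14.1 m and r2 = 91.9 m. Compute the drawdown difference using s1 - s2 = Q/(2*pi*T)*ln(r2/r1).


Thiem equation: s1 - s2 = Q/(2*pi*T) * ln(r2/r1).
ln(r2/r1) = ln(91.9/14.1) = 1.8745.
Q/(2*pi*T) = 0.024 / (2*pi*0.0352) = 0.024 / 0.2212 = 0.1085.
s1 - s2 = 0.1085 * 1.8745 = 0.2034 m.

0.2034


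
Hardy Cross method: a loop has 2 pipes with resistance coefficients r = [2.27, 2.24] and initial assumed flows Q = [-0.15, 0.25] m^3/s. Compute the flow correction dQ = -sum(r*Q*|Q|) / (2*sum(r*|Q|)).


Numerator terms (r*Q*|Q|): 2.27*-0.15*|-0.15| = -0.0511; 2.24*0.25*|0.25| = 0.14.
Sum of numerator = 0.0889.
Denominator terms (r*|Q|): 2.27*|-0.15| = 0.3405; 2.24*|0.25| = 0.56.
2 * sum of denominator = 2 * 0.9005 = 1.801.
dQ = -0.0889 / 1.801 = -0.0494 m^3/s.

-0.0494


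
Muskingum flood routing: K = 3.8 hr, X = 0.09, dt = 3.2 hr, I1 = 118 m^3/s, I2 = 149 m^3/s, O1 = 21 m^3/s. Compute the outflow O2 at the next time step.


Muskingum coefficients:
denom = 2*K*(1-X) + dt = 2*3.8*(1-0.09) + 3.2 = 10.116.
C0 = (dt - 2*K*X)/denom = (3.2 - 2*3.8*0.09)/10.116 = 0.2487.
C1 = (dt + 2*K*X)/denom = (3.2 + 2*3.8*0.09)/10.116 = 0.3839.
C2 = (2*K*(1-X) - dt)/denom = 0.3673.
O2 = C0*I2 + C1*I1 + C2*O1
   = 0.2487*149 + 0.3839*118 + 0.3673*21
   = 90.08 m^3/s.

90.08


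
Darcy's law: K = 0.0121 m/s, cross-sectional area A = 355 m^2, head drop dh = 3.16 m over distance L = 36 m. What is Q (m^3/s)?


Darcy's law: Q = K * A * i, where i = dh/L.
Hydraulic gradient i = 3.16 / 36 = 0.087778.
Q = 0.0121 * 355 * 0.087778
  = 0.377 m^3/s.

0.377


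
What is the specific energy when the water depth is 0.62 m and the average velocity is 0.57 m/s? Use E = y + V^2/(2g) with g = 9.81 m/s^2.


Specific energy E = y + V^2/(2g).
Velocity head = V^2/(2g) = 0.57^2 / (2*9.81) = 0.3249 / 19.62 = 0.0166 m.
E = 0.62 + 0.0166 = 0.6366 m.

0.6366


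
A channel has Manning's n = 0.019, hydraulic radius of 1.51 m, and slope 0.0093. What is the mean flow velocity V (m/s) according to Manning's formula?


Manning's equation gives V = (1/n) * R^(2/3) * S^(1/2).
First, compute R^(2/3) = 1.51^(2/3) = 1.3162.
Next, S^(1/2) = 0.0093^(1/2) = 0.096437.
Then 1/n = 1/0.019 = 52.63.
V = 52.63 * 1.3162 * 0.096437 = 6.6805 m/s.

6.6805


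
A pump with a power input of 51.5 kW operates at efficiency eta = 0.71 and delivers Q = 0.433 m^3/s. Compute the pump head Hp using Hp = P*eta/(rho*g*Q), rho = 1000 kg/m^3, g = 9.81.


Pump head formula: Hp = P * eta / (rho * g * Q).
Numerator: P * eta = 51.5 * 1000 * 0.71 = 36565.0 W.
Denominator: rho * g * Q = 1000 * 9.81 * 0.433 = 4247.73.
Hp = 36565.0 / 4247.73 = 8.61 m.

8.61


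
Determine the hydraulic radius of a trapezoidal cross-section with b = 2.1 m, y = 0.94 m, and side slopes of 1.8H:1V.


For a trapezoidal section with side slope z:
A = (b + z*y)*y = (2.1 + 1.8*0.94)*0.94 = 3.564 m^2.
P = b + 2*y*sqrt(1 + z^2) = 2.1 + 2*0.94*sqrt(1 + 1.8^2) = 5.971 m.
R = A/P = 3.564 / 5.971 = 0.5969 m.

0.5969


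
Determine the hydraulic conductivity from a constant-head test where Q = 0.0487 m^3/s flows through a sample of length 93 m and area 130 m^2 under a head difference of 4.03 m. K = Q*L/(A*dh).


From K = Q*L / (A*dh):
Numerator: Q*L = 0.0487 * 93 = 4.5291.
Denominator: A*dh = 130 * 4.03 = 523.9.
K = 4.5291 / 523.9 = 0.008645 m/s.

0.008645


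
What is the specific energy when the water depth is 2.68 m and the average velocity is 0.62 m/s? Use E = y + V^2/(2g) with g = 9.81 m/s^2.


Specific energy E = y + V^2/(2g).
Velocity head = V^2/(2g) = 0.62^2 / (2*9.81) = 0.3844 / 19.62 = 0.0196 m.
E = 2.68 + 0.0196 = 2.6996 m.

2.6996


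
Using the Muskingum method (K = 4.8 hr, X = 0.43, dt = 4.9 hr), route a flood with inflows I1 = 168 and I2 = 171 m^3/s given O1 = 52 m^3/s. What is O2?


Muskingum coefficients:
denom = 2*K*(1-X) + dt = 2*4.8*(1-0.43) + 4.9 = 10.372.
C0 = (dt - 2*K*X)/denom = (4.9 - 2*4.8*0.43)/10.372 = 0.0744.
C1 = (dt + 2*K*X)/denom = (4.9 + 2*4.8*0.43)/10.372 = 0.8704.
C2 = (2*K*(1-X) - dt)/denom = 0.0551.
O2 = C0*I2 + C1*I1 + C2*O1
   = 0.0744*171 + 0.8704*168 + 0.0551*52
   = 161.83 m^3/s.

161.83


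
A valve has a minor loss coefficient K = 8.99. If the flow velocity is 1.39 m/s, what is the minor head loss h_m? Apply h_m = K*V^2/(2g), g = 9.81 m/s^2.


Minor loss formula: h_m = K * V^2/(2g).
V^2 = 1.39^2 = 1.9321.
V^2/(2g) = 1.9321 / 19.62 = 0.0985 m.
h_m = 8.99 * 0.0985 = 0.8853 m.

0.8853


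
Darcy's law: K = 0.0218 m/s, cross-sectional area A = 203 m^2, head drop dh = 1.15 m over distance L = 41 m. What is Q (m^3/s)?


Darcy's law: Q = K * A * i, where i = dh/L.
Hydraulic gradient i = 1.15 / 41 = 0.028049.
Q = 0.0218 * 203 * 0.028049
  = 0.1241 m^3/s.

0.1241


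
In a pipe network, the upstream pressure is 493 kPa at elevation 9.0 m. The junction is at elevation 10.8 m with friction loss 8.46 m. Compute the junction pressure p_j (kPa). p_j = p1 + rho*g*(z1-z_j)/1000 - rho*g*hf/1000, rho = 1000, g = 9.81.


Junction pressure: p_j = p1 + rho*g*(z1 - z_j)/1000 - rho*g*hf/1000.
Elevation term = 1000*9.81*(9.0 - 10.8)/1000 = -17.658 kPa.
Friction term = 1000*9.81*8.46/1000 = 82.993 kPa.
p_j = 493 + -17.658 - 82.993 = 392.35 kPa.

392.35


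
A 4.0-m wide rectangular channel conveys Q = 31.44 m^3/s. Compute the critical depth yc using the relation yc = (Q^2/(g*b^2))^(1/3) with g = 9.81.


Using yc = (Q^2 / (g * b^2))^(1/3):
Q^2 = 31.44^2 = 988.47.
g * b^2 = 9.81 * 4.0^2 = 9.81 * 16.0 = 156.96.
Q^2 / (g*b^2) = 988.47 / 156.96 = 6.2976.
yc = 6.2976^(1/3) = 1.8467 m.

1.8467


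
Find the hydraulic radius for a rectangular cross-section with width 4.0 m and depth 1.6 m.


For a rectangular section:
Flow area A = b * y = 4.0 * 1.6 = 6.4 m^2.
Wetted perimeter P = b + 2y = 4.0 + 2*1.6 = 7.2 m.
Hydraulic radius R = A/P = 6.4 / 7.2 = 0.8889 m.

0.8889


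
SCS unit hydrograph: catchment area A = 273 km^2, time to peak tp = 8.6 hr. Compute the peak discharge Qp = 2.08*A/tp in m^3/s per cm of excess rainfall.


SCS formula: Qp = 2.08 * A / tp.
Qp = 2.08 * 273 / 8.6
   = 567.84 / 8.6
   = 66.03 m^3/s per cm.

66.03


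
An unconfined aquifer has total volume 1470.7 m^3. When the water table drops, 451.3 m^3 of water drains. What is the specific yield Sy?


Specific yield Sy = Volume drained / Total volume.
Sy = 451.3 / 1470.7
   = 0.3069.

0.3069


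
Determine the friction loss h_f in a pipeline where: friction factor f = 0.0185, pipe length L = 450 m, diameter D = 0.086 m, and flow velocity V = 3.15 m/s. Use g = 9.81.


Darcy-Weisbach equation: h_f = f * (L/D) * V^2/(2g).
f * L/D = 0.0185 * 450/0.086 = 96.8023.
V^2/(2g) = 3.15^2 / (2*9.81) = 9.9225 / 19.62 = 0.5057 m.
h_f = 96.8023 * 0.5057 = 48.956 m.

48.956


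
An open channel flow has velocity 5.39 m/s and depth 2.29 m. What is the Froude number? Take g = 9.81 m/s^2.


The Froude number is defined as Fr = V / sqrt(g*y).
g*y = 9.81 * 2.29 = 22.4649.
sqrt(g*y) = sqrt(22.4649) = 4.7397.
Fr = 5.39 / 4.7397 = 1.1372.

1.1372


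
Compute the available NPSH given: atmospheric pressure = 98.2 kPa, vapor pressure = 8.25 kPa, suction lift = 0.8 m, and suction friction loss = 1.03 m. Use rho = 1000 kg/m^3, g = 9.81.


NPSHa = p_atm/(rho*g) - z_s - hf_s - p_vap/(rho*g).
p_atm/(rho*g) = 98.2*1000 / (1000*9.81) = 10.01 m.
p_vap/(rho*g) = 8.25*1000 / (1000*9.81) = 0.841 m.
NPSHa = 10.01 - 0.8 - 1.03 - 0.841
      = 7.34 m.

7.34


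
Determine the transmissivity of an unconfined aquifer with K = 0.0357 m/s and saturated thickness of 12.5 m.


Transmissivity is defined as T = K * h.
T = 0.0357 * 12.5
  = 0.4463 m^2/s.

0.4463


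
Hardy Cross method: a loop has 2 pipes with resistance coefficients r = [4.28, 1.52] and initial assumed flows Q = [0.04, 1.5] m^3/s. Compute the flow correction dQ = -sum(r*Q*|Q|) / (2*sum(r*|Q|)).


Numerator terms (r*Q*|Q|): 4.28*0.04*|0.04| = 0.0068; 1.52*1.5*|1.5| = 3.42.
Sum of numerator = 3.4268.
Denominator terms (r*|Q|): 4.28*|0.04| = 0.1712; 1.52*|1.5| = 2.28.
2 * sum of denominator = 2 * 2.4512 = 4.9024.
dQ = -3.4268 / 4.9024 = -0.699 m^3/s.

-0.699
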